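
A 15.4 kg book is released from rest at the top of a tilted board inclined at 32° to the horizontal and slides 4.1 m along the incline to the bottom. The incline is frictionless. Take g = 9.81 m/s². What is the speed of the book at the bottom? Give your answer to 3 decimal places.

6.529 m/s

The weight component along the incline is mg sin 32° = 80.057 N and the normal force is N = mg cos 32° = 128.118 N.
With no friction, a = g sin 32° = 5.1985 m/s².
Starting from rest over a distance of 4.1 m, v² = 2aL = 2 × 5.1985 × 4.1 = 42.6277, so v = 6.5290 m/s.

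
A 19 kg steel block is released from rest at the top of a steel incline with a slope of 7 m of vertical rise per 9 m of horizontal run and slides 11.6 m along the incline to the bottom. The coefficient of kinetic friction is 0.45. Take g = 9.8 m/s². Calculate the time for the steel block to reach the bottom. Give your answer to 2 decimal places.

The weight component along the incline is mg sin 37.87° = 114.316 N and the normal force is N = mg cos 37.87° = 146.977 N.
Friction up the slope is f = μN = 0.45 × 146.977 = 66.140 N, so the net downslope force is 114.316 − 66.140 = 48.176 N and a = 48.176 / 19 = 2.5356 m/s².
Starting from rest, L = ½at², so t = √(2L/a) = √(2 × 11.6 / 2.5356) = 3.0248 s.

3.02 s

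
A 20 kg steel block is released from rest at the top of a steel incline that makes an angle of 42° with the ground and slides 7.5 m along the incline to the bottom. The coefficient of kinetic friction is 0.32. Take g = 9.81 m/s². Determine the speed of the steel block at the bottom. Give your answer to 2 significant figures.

The weight component along the incline is mg sin 42° = 131.283 N and the normal force is N = mg cos 42° = 145.805 N.
Friction up the slope is f = μN = 0.32 × 145.805 = 46.658 N, so the net downslope force is 131.283 − 46.658 = 84.625 N and a = 84.625 / 20 = 4.2313 m/s².
Starting from rest over a distance of 7.5 m, v² = 2aL = 2 × 4.2313 × 7.5 = 63.4695, so v = 7.9668 m/s.

8.0 m/s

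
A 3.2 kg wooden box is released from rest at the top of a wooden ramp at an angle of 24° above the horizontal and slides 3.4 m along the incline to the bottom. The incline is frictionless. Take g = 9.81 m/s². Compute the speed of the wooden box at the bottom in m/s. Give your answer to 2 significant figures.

5.2 m/s

The weight component along the incline is mg sin 24° = 12.768 N and the normal force is N = mg cos 24° = 28.678 N.
With no friction, a = g sin 24° = 3.9901 m/s².
Starting from rest over a distance of 3.4 m, v² = 2aL = 2 × 3.9901 × 3.4 = 27.1327, so v = 5.2089 m/s.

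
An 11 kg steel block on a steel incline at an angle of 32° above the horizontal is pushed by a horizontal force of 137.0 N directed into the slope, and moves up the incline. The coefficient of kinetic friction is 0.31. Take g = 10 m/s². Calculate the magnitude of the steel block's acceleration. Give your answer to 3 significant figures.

0.588 m/s²

The horizontal push has components F cos 32° = 137.0 × 0.8480 = 116.176 N up the incline and F sin 32° = 137.0 × 0.5299 = 72.596 N pressing into the surface.
The normal force is therefore N = mg cos 32° + F sin 32° = 93.280 + 72.596 = 165.876 N, and kinetic friction down the slope is μN = 0.31 × 165.876 = 51.422 N.
Along the incline: F cos 32° − mg sin 32° − μN = ma, so 116.176 − 58.289 − 51.422 = 11 a, giving a = 0.5877 m/s².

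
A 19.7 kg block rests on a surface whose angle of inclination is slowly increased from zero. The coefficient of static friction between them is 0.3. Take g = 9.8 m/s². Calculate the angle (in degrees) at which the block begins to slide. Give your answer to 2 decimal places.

At the threshold of sliding, static friction is at its maximum μ_s N and exactly balances the weight component along the incline: mg sin θ = μ_s mg cos θ.
Hence tan θ = μ_s = 0.3, so θ = arctan(0.3) = 16.6992°.

16.70°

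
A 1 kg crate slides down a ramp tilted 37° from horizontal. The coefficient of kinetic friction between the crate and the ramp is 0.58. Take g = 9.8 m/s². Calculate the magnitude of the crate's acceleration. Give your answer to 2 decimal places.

1.36 m/s²

Resolving the weight along the incline: the component pulling the crate down the slope is mg sin 37° = 1 × 9.8 × 0.6018 = 5.898 N, and the normal force is N = mg cos 37° = 1 × 9.8 × 0.7986 = 7.826 N.
Kinetic friction acts up the slope with magnitude f = μN = 0.58 × 7.826 = 4.539 N.
Net force along the incline is 5.898 − 4.539 = 1.359 N, so a = 1.359 / 1 = 1.3590 m/s².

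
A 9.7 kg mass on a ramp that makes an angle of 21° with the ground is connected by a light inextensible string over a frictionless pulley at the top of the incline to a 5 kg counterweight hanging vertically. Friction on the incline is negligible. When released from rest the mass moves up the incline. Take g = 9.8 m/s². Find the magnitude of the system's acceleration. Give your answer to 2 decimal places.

For the mass on the incline: the weight component along the slope is m₁g sin 21° = 9.7 × 9.8 × 0.3584 = 34.070 N and the normal force is N = m₁g cos 21° = 88.746 N.
Newton's second law for the mass (up-slope positive): T − 34.070 = 9.7 a. For the hanging counterweight (downward positive): 5 × 9.8 − T = 5 a.
Adding the two equations eliminates T: 14.930 = 14.7 a, so a = 1.0156 m/s².

1.02 m/s²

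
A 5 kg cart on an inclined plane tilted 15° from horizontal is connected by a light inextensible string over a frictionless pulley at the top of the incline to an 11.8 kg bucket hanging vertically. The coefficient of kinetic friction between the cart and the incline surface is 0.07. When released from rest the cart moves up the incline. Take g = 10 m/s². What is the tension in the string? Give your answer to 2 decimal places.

46.58 N

For the cart on the incline: the weight component along the slope is m₁g sin 15° = 5 × 10 × 0.2588 = 12.940 N and the normal force is N = m₁g cos 15° = 48.296 N.
Kinetic friction opposes the cart's motion up the incline: f = μN = 0.07 × 48.296 = 3.381 N acting down the slope.
Newton's second law for the cart (up-slope positive): T − 12.940 − 3.381 = 5 a. For the hanging bucket (downward positive): 11.8 × 10 − T = 11.8 a.
Adding the two equations eliminates T: 101.679 = 16.8 a, so a = 6.0523 m/s².
Then from the hanging bucket's equation, T = 11.8 × (10 − 6.0523) = 46.583 N.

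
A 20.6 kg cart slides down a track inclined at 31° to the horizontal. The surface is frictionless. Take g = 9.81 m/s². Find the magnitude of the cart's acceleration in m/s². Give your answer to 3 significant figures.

5.05 m/s²

Resolving the weight along the incline: the component pulling the cart down the slope is mg sin 31° = 20.6 × 9.81 × 0.5150 = 104.074 N, and the normal force is N = mg cos 31° = 20.6 × 9.81 × 0.8572 = 173.228 N.
With no friction the net force along the incline is 104.074 N, so a = g sin 31° = 104.074 / 20.6 = 5.0521 m/s².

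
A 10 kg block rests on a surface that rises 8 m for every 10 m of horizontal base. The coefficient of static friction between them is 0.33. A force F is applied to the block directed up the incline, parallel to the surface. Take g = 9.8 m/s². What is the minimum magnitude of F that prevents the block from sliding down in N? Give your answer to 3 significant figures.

36.0 N

The normal force is N = mg cos 38.66° = 76.525 N. With F at its minimum the block is on the verge of sliding down, so static friction is at its maximum μ_s N = 0.33 × 76.525 = 25.253 N and acts up the slope.
Equilibrium along the incline: F + μ_s N = mg sin 38.66°, so F = 61.220 − 25.253 = 35.967 N.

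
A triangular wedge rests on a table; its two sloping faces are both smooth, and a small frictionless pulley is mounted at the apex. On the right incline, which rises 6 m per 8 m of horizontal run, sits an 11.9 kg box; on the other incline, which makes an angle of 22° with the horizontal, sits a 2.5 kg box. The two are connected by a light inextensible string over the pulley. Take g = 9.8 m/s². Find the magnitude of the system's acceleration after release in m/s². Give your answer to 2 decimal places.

Resolve each weight along its own incline: the 11.9 kg mass has component 11.9 × 9.8 × sin 36.87° = 69.972 N down its slope, and the 2.5 kg mass has 2.5 × 9.8 × sin 22° = 9.178 N down its slope.
The 11.9 kg side's 69.972 N exceeds the other side's 9.178 N, so that mass slides down and the 2.5 kg mass slides up. Taking that direction as positive, Newton's second law for the whole system gives 69.972 − 9.178 = (11.9 + 2.5) a, so a = 60.794 / 14.4 = 4.2218 m/s².

4.22 m/s²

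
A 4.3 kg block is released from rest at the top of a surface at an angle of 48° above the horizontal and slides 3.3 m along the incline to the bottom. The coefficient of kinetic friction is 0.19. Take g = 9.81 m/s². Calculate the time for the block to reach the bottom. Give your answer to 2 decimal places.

The weight component along the incline is mg sin 48° = 31.348 N and the normal force is N = mg cos 48° = 28.226 N.
Friction up the slope is f = μN = 0.19 × 28.226 = 5.363 N, so the net downslope force is 31.348 − 5.363 = 25.985 N and a = 25.985 / 4.3 = 6.0430 m/s².
Starting from rest, L = ½at², so t = √(2L/a) = √(2 × 3.3 / 6.0430) = 1.0451 s.

1.05 s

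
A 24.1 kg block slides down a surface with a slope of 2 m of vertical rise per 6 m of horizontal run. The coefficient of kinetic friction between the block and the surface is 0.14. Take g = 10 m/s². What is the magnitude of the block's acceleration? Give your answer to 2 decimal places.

1.83 m/s²

Resolving the weight along the incline: the component pulling the block down the slope is mg sin 18.43° = 24.1 × 10 × 0.3162 = 76.204 N, and the normal force is N = mg cos 18.43° = 24.1 × 10 × 0.9487 = 228.637 N.
Kinetic friction acts up the slope with magnitude f = μN = 0.14 × 228.637 = 32.009 N.
Net force along the incline is 76.204 − 32.009 = 44.195 N, so a = 44.195 / 24.1 = 1.8338 m/s².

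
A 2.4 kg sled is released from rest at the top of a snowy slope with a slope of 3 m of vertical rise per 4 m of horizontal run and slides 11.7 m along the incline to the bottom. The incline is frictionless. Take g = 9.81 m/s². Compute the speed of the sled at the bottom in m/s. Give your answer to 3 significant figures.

11.7 m/s

The weight component along the incline is mg sin 36.87° = 14.126 N and the normal force is N = mg cos 36.87° = 18.835 N.
With no friction, a = g sin 36.87° = 5.8860 m/s².
Starting from rest over a distance of 11.7 m, v² = 2aL = 2 × 5.8860 × 11.7 = 137.7324, so v = 11.7359 m/s.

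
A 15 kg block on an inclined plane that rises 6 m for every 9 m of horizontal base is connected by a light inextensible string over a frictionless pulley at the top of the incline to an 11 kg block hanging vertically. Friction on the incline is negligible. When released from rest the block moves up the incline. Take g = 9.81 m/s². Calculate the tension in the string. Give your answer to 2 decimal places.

For the block on the incline: the weight component along the slope is m₁g sin 33.69° = 15 × 9.81 × 0.5547 = 81.624 N and the normal force is N = m₁g cos 33.69° = 122.436 N.
Newton's second law for the block (up-slope positive): T − 81.624 = 15 a. For the hanging block (downward positive): 11 × 9.81 − T = 11 a.
Adding the two equations eliminates T: 26.286 = 26 a, so a = 1.0110 m/s².
Then from the hanging block's equation, T = 11 × (9.81 − 1.0110) = 96.789 N.

96.79 N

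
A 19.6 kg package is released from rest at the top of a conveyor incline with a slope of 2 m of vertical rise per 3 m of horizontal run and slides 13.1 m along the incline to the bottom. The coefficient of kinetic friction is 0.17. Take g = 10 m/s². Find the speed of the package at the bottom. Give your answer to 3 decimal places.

The weight component along the incline is mg sin 33.69° = 108.721 N and the normal force is N = mg cos 33.69° = 163.082 N.
Friction up the slope is f = μN = 0.17 × 163.082 = 27.724 N, so the net downslope force is 108.721 − 27.724 = 80.997 N and a = 80.997 / 19.6 = 4.1325 m/s².
Starting from rest over a distance of 13.1 m, v² = 2aL = 2 × 4.1325 × 13.1 = 108.2715, so v = 10.4054 m/s.

10.405 m/s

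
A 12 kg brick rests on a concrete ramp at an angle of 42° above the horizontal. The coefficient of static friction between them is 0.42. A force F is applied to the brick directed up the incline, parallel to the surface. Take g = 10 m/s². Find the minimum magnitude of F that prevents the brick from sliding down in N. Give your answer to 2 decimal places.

42.84 N

The normal force is N = mg cos 42° = 89.177 N. With F at its minimum the brick is on the verge of sliding down, so static friction is at its maximum μ_s N = 0.42 × 89.177 = 37.454 N and acts up the slope.
Equilibrium along the incline: F + μ_s N = mg sin 42°, so F = 80.296 − 37.454 = 42.842 N.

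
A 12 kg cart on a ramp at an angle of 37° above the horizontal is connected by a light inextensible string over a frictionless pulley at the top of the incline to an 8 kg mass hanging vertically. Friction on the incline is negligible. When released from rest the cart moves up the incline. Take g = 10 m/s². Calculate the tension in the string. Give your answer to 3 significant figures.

76.9 N

For the cart on the incline: the weight component along the slope is m₁g sin 37° = 12 × 10 × 0.6018 = 72.216 N and the normal force is N = m₁g cos 37° = 95.836 N.
Newton's second law for the cart (up-slope positive): T − 72.216 = 12 a. For the hanging mass (downward positive): 8 × 10 − T = 8 a.
Adding the two equations eliminates T: 7.784 = 20 a, so a = 0.3892 m/s².
Then from the hanging mass's equation, T = 8 × (10 − 0.3892) = 76.886 N.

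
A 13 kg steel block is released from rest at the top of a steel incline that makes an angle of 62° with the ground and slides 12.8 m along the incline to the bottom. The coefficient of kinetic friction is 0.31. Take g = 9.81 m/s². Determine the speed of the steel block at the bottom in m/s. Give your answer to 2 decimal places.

The weight component along the incline is mg sin 62° = 112.602 N and the normal force is N = mg cos 62° = 59.872 N.
Friction up the slope is f = μN = 0.31 × 59.872 = 18.560 N, so the net downslope force is 112.602 − 18.560 = 94.042 N and a = 94.042 / 13 = 7.2340 m/s².
Starting from rest over a distance of 12.8 m, v² = 2aL = 2 × 7.2340 × 12.8 = 185.1904, so v = 13.6085 m/s.

13.61 m/s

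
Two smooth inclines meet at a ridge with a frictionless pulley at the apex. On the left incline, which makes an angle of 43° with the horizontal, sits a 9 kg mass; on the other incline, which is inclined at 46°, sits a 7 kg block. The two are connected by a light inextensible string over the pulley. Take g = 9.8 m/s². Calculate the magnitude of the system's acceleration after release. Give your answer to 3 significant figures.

0.675 m/s²

Resolve each weight along its own incline: the 9 kg mass has component 9 × 9.8 × sin 43° = 60.152 N down its slope, and the 7 kg mass has 7 × 9.8 × sin 46° = 49.347 N down its slope.
The 9 kg side's 60.152 N exceeds the other side's 49.347 N, so that mass slides down and the 7 kg mass slides up. Taking that direction as positive, Newton's second law for the whole system gives 60.152 − 49.347 = (9 + 7) a, so a = 10.805 / 16 = 0.6753 m/s².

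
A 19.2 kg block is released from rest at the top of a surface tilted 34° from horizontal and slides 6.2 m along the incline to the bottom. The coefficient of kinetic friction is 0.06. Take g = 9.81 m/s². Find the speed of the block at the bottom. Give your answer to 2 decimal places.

7.87 m/s

The weight component along the incline is mg sin 34° = 105.325 N and the normal force is N = mg cos 34° = 156.151 N.
Friction up the slope is f = μN = 0.06 × 156.151 = 9.369 N, so the net downslope force is 105.325 − 9.369 = 95.956 N and a = 95.956 / 19.2 = 4.9977 m/s².
Starting from rest over a distance of 6.2 m, v² = 2aL = 2 × 4.9977 × 6.2 = 61.9715, so v = 7.8722 m/s.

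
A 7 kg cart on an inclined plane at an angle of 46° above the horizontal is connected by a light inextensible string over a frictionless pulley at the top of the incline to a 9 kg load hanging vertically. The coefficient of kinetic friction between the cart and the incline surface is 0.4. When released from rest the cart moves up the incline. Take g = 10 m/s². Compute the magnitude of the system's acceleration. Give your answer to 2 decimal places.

For the cart on the incline: the weight component along the slope is m₁g sin 46° = 7 × 10 × 0.7193 = 50.351 N and the normal force is N = m₁g cos 46° = 48.626 N.
Kinetic friction opposes the cart's motion up the incline: f = μN = 0.4 × 48.626 = 19.450 N acting down the slope.
Newton's second law for the cart (up-slope positive): T − 50.351 − 19.450 = 7 a. For the hanging load (downward positive): 9 × 10 − T = 9 a.
Adding the two equations eliminates T: 20.199 = 16 a, so a = 1.2624 m/s².

1.26 m/s²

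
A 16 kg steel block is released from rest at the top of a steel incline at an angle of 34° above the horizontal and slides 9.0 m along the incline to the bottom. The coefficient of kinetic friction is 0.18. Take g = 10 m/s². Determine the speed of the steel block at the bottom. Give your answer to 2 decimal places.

The weight component along the incline is mg sin 34° = 89.471 N and the normal force is N = mg cos 34° = 132.646 N.
Friction up the slope is f = μN = 0.18 × 132.646 = 23.876 N, so the net downslope force is 89.471 − 23.876 = 65.595 N and a = 65.595 / 16 = 4.0997 m/s².
Starting from rest over a distance of 9.0 m, v² = 2aL = 2 × 4.0997 × 9.0 = 73.7946, so v = 8.5904 m/s.

8.59 m/s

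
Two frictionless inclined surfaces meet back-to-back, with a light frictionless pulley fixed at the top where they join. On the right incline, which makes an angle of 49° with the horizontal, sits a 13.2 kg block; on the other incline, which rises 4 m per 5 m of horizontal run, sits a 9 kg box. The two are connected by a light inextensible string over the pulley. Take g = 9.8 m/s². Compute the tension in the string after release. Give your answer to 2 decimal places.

72.34 N

Resolve each weight along its own incline: the 13.2 kg mass has component 13.2 × 9.8 × sin 49° = 97.629 N down its slope, and the 9 kg mass has 9 × 9.8 × sin 38.66° = 55.098 N down its slope.
The 13.2 kg side's 97.629 N exceeds the other side's 55.098 N, so that mass slides down and the 9 kg mass slides up. Taking that direction as positive, Newton's second law for the whole system gives 97.629 − 55.098 = (13.2 + 9) a, so a = 42.531 / 22.2 = 1.9158 m/s².
For the 9 kg mass (up-slope positive): T − 55.098 = 9 × 1.9158, so T = 72.340 N.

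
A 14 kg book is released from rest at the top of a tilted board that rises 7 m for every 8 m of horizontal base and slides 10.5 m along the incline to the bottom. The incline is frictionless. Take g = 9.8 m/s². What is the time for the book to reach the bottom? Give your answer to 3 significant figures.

The weight component along the incline is mg sin 41.19° = 90.347 N and the normal force is N = mg cos 41.19° = 103.254 N.
With no friction, a = g sin 41.19° = 6.4533 m/s².
Starting from rest, L = ½at², so t = √(2L/a) = √(2 × 10.5 / 6.4533) = 1.8039 s.

1.80 s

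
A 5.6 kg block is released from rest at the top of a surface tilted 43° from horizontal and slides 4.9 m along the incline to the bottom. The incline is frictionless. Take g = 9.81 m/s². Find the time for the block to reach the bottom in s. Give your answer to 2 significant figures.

1.2 s

The weight component along the incline is mg sin 43° = 37.466 N and the normal force is N = mg cos 43° = 40.178 N.
With no friction, a = g sin 43° = 6.6904 m/s².
Starting from rest, L = ½at², so t = √(2L/a) = √(2 × 4.9 / 6.6904) = 1.2103 s.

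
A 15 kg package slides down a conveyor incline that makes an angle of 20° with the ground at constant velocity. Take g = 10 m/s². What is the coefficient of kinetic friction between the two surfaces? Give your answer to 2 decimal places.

0.36

At constant velocity the net force along the incline is zero: mg sin 20° = μ mg cos 20°.
So μ = tan 20° = 0.3420 / 0.9397 = 0.3639.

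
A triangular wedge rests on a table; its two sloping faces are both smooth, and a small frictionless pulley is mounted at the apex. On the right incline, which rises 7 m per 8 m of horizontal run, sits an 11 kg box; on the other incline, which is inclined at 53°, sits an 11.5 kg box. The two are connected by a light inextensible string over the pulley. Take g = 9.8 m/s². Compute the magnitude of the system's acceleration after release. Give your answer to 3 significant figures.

0.845 m/s²

Resolve each weight along its own incline: the 11 kg mass has component 11 × 9.8 × sin 41.19° = 70.987 N down its slope, and the 11.5 kg mass has 11.5 × 9.8 × sin 53° = 90.006 N down its slope.
The 11.5 kg side's 90.006 N exceeds the other side's 70.987 N, so that mass slides down and the 11 kg mass slides up. Taking that direction as positive, Newton's second law for the whole system gives 90.006 − 70.987 = (11 + 11.5) a, so a = 19.019 / 22.5 = 0.8453 m/s².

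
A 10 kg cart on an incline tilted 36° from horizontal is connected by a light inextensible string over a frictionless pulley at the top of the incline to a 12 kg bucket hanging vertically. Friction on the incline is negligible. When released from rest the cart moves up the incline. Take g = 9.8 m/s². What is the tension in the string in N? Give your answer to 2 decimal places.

84.87 N

For the cart on the incline: the weight component along the slope is m₁g sin 36° = 10 × 9.8 × 0.5878 = 57.604 N and the normal force is N = m₁g cos 36° = 79.284 N.
Newton's second law for the cart (up-slope positive): T − 57.604 = 10 a. For the hanging bucket (downward positive): 12 × 9.8 − T = 12 a.
Adding the two equations eliminates T: 59.996 = 22 a, so a = 2.7271 m/s².
Then from the hanging bucket's equation, T = 12 × (9.8 − 2.7271) = 84.875 N.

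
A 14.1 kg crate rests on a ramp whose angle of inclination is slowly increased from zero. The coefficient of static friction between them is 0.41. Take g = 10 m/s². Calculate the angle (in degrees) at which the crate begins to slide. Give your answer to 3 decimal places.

At the threshold of sliding, static friction is at its maximum μ_s N and exactly balances the weight component along the incline: mg sin θ = μ_s mg cos θ.
Hence tan θ = μ_s = 0.41, so θ = arctan(0.41) = 22.2936°.

22.294°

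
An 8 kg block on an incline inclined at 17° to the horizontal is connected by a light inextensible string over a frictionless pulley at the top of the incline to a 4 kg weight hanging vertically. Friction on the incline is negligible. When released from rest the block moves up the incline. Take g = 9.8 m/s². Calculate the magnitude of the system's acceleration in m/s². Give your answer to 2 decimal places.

1.36 m/s²

For the block on the incline: the weight component along the slope is m₁g sin 17° = 8 × 9.8 × 0.2924 = 22.924 N and the normal force is N = m₁g cos 17° = 74.974 N.
Newton's second law for the block (up-slope positive): T − 22.924 = 8 a. For the hanging weight (downward positive): 4 × 9.8 − T = 4 a.
Adding the two equations eliminates T: 16.276 = 12 a, so a = 1.3563 m/s².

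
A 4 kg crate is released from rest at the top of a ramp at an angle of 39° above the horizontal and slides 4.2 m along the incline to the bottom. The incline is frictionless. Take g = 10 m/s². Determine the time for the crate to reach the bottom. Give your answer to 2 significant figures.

1.2 s

The weight component along the incline is mg sin 39° = 25.173 N and the normal force is N = mg cos 39° = 31.086 N.
With no friction, a = g sin 39° = 6.2932 m/s².
Starting from rest, L = ½at², so t = √(2L/a) = √(2 × 4.2 / 6.2932) = 1.1553 s.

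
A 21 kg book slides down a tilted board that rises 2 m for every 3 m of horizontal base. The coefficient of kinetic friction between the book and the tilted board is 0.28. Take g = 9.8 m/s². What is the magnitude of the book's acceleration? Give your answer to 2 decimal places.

Resolving the weight along the incline: the component pulling the book down the slope is mg sin 33.69° = 21 × 9.8 × 0.5547 = 114.157 N, and the normal force is N = mg cos 33.69° = 21 × 9.8 × 0.8321 = 171.246 N.
Kinetic friction acts up the slope with magnitude f = μN = 0.28 × 171.246 = 47.949 N.
Net force along the incline is 114.157 − 47.949 = 66.208 N, so a = 66.208 / 21 = 3.1528 m/s².

3.15 m/s²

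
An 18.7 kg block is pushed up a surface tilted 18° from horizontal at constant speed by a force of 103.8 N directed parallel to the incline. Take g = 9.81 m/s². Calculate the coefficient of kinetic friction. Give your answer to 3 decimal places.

At constant speed ΣF = 0 along the incline. The applied 103.8 N acts up the slope; the weight component mg sin 18° = 56.688 N and kinetic friction μN both act down the slope.
So 103.8 = 56.688 + μ × 174.468, giving μ = (103.8 − 56.688) / 174.468 = 0.2700.

0.270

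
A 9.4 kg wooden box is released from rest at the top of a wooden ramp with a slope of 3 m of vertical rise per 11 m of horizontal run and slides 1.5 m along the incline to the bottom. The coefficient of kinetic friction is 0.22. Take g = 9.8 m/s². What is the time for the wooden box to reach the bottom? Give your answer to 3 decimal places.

The weight component along the incline is mg sin 15.26° = 24.238 N and the normal force is N = mg cos 15.26° = 88.874 N.
Friction up the slope is f = μN = 0.22 × 88.874 = 19.552 N, so the net downslope force is 24.238 − 19.552 = 4.686 N and a = 4.686 / 9.4 = 0.4985 m/s².
Starting from rest, L = ½at², so t = √(2L/a) = √(2 × 1.5 / 0.4985) = 2.4532 s.

2.453 s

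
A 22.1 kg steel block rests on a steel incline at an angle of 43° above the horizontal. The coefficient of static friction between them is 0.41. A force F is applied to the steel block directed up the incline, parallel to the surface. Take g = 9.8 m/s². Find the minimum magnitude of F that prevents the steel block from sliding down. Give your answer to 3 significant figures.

82.8 N

The normal force is N = mg cos 43° = 158.397 N. With F at its minimum the steel block is on the verge of sliding down, so static friction is at its maximum μ_s N = 0.41 × 158.397 = 64.943 N and acts up the slope.
Equilibrium along the incline: F + μ_s N = mg sin 43°, so F = 147.707 − 64.943 = 82.764 N.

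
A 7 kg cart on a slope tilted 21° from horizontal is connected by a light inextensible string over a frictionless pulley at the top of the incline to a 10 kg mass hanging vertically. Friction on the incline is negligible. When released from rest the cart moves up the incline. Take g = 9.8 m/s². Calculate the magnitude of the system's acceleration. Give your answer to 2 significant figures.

4.3 m/s²

For the cart on the incline: the weight component along the slope is m₁g sin 21° = 7 × 9.8 × 0.3584 = 24.586 N and the normal force is N = m₁g cos 21° = 64.044 N.
Newton's second law for the cart (up-slope positive): T − 24.586 = 7 a. For the hanging mass (downward positive): 10 × 9.8 − T = 10 a.
Adding the two equations eliminates T: 73.414 = 17 a, so a = 4.3185 m/s².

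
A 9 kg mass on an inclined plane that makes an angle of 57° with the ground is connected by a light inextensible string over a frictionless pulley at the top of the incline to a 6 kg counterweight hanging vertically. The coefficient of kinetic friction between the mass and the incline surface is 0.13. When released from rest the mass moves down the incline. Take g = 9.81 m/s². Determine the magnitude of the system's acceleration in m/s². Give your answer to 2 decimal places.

For the mass on the incline: the weight component along the slope is m₁g sin 57° = 9 × 9.81 × 0.8387 = 74.049 N and the normal force is N = m₁g cos 57° = 48.086 N.
Kinetic friction opposes the mass's motion down the incline: f = μN = 0.13 × 48.086 = 6.251 N acting up the slope.
Newton's second law for the mass (down-slope positive): 74.049 − 6.251 − T = 9 a. For the hanging counterweight (upward positive): T − 6 × 9.81 = 6 a.
Adding the two equations eliminates T: 8.938 = 15 a, so a = 0.5959 m/s².

0.60 m/s²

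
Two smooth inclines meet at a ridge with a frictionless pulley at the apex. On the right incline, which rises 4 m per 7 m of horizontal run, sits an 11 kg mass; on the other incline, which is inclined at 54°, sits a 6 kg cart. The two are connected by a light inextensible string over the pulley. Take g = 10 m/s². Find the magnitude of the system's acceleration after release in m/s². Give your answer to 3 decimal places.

Resolve each weight along its own incline: the 11 kg mass has component 11 × 10 × sin 29.74° = 54.575 N down its slope, and the 6 kg mass has 6 × 10 × sin 54° = 48.541 N down its slope.
The 11 kg side's 54.575 N exceeds the other side's 48.541 N, so that mass slides down and the 6 kg mass slides up. Taking that direction as positive, Newton's second law for the whole system gives 54.575 − 48.541 = (11 + 6) a, so a = 6.034 / 17 = 0.3549 m/s².

0.355 m/s²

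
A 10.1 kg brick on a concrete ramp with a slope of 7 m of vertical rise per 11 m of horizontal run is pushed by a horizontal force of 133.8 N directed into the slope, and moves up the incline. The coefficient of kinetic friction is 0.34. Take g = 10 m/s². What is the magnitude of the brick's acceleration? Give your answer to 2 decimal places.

The horizontal push has components F cos 32.47° = 133.8 × 0.8437 = 112.887 N up the incline and F sin 32.47° = 133.8 × 0.5369 = 71.837 N pressing into the surface.
The normal force is therefore N = mg cos 32.47° + F sin 32.47° = 85.214 + 71.837 = 157.051 N, and kinetic friction down the slope is μN = 0.34 × 157.051 = 53.397 N.
Along the incline: F cos 32.47° − mg sin 32.47° − μN = ma, so 112.887 − 54.227 − 53.397 = 10.1 a, giving a = 0.5211 m/s².

0.52 m/s²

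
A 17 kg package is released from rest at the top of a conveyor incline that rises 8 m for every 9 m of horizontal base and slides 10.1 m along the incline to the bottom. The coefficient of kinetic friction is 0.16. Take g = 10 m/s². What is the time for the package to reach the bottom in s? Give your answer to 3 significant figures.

The weight component along the incline is mg sin 41.63° = 112.942 N and the normal force is N = mg cos 41.63° = 127.060 N.
Friction up the slope is f = μN = 0.16 × 127.060 = 20.330 N, so the net downslope force is 112.942 − 20.330 = 92.612 N and a = 92.612 / 17 = 5.4478 m/s².
Starting from rest, L = ½at², so t = √(2L/a) = √(2 × 10.1 / 5.4478) = 1.9256 s.

1.93 s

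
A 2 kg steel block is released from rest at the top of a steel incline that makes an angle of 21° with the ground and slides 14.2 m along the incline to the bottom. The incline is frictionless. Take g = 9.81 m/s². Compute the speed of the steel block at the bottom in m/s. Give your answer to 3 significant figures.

The weight component along the incline is mg sin 21° = 7.031 N and the normal force is N = mg cos 21° = 18.317 N.
With no friction, a = g sin 21° = 3.5156 m/s².
Starting from rest over a distance of 14.2 m, v² = 2aL = 2 × 3.5156 × 14.2 = 99.8430, so v = 9.9921 m/s.

9.99 m/s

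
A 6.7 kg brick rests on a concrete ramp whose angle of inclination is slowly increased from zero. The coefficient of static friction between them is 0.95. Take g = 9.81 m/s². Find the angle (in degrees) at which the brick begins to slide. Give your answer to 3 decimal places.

43.531°

At the threshold of sliding, static friction is at its maximum μ_s N and exactly balances the weight component along the incline: mg sin θ = μ_s mg cos θ.
Hence tan θ = μ_s = 0.95, so θ = arctan(0.95) = 43.5312°.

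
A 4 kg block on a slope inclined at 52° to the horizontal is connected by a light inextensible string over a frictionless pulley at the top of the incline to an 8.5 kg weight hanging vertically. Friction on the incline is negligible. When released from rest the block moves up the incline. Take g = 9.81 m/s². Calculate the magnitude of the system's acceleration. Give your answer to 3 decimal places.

For the block on the incline: the weight component along the slope is m₁g sin 52° = 4 × 9.81 × 0.7880 = 30.921 N and the normal force is N = m₁g cos 52° = 24.159 N.
Newton's second law for the block (up-slope positive): T − 30.921 = 4 a. For the hanging weight (downward positive): 8.5 × 9.81 − T = 8.5 a.
Adding the two equations eliminates T: 52.464 = 12.5 a, so a = 4.1971 m/s².

4.197 m/s²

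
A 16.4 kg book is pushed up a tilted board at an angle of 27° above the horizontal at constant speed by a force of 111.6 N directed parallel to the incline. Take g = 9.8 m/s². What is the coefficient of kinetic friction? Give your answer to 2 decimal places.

0.27

At constant speed ΣF = 0 along the incline. The applied 111.6 N acts up the slope; the weight component mg sin 27° = 72.965 N and kinetic friction μN both act down the slope.
So 111.6 = 72.965 + μ × 143.203, giving μ = (111.6 − 72.965) / 143.203 = 0.2698.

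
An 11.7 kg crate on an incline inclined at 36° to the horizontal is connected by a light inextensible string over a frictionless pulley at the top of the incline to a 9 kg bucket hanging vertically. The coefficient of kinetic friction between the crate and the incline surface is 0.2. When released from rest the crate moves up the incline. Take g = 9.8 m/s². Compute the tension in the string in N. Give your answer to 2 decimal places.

For the crate on the incline: the weight component along the slope is m₁g sin 36° = 11.7 × 9.8 × 0.5878 = 67.397 N and the normal force is N = m₁g cos 36° = 92.762 N.
Kinetic friction opposes the crate's motion up the incline: f = μN = 0.2 × 92.762 = 18.552 N acting down the slope.
Newton's second law for the crate (up-slope positive): T − 67.397 − 18.552 = 11.7 a. For the hanging bucket (downward positive): 9 × 9.8 − T = 9 a.
Adding the two equations eliminates T: 2.251 = 20.7 a, so a = 0.1087 m/s².
Then from the hanging bucket's equation, T = 9 × (9.8 − 0.1087) = 87.222 N.

87.22 N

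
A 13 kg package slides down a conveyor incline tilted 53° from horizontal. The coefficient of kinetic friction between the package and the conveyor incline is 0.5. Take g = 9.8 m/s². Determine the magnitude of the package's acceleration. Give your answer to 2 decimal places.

4.88 m/s²

Resolving the weight along the incline: the component pulling the package down the slope is mg sin 53° = 13 × 9.8 × 0.7986 = 101.742 N, and the normal force is N = mg cos 53° = 13 × 9.8 × 0.6018 = 76.669 N.
Kinetic friction acts up the slope with magnitude f = μN = 0.5 × 76.669 = 38.334 N.
Net force along the incline is 101.742 − 38.334 = 63.408 N, so a = 63.408 / 13 = 4.8775 m/s².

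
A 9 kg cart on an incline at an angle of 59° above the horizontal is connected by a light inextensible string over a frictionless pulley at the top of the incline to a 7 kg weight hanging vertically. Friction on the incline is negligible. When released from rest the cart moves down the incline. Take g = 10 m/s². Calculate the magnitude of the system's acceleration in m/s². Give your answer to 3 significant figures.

For the cart on the incline: the weight component along the slope is m₁g sin 59° = 9 × 10 × 0.8572 = 77.148 N and the normal force is N = m₁g cos 59° = 46.353 N.
Newton's second law for the cart (down-slope positive): 77.148 − T = 9 a. For the hanging weight (upward positive): T − 7 × 10 = 7 a.
Adding the two equations eliminates T: 7.148 = 16 a, so a = 0.4467 m/s².

0.447 m/s²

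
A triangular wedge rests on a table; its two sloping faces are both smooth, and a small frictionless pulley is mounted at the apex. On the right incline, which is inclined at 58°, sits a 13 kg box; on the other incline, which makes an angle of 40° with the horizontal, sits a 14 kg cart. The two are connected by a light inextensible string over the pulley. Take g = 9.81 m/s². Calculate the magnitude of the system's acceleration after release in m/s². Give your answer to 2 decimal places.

Resolve each weight along its own incline: the 13 kg mass has component 13 × 9.81 × sin 58° = 108.152 N down its slope, and the 14 kg mass has 14 × 9.81 × sin 40° = 88.280 N down its slope.
The 13 kg side's 108.152 N exceeds the other side's 88.280 N, so that mass slides down and the 14 kg mass slides up. Taking that direction as positive, Newton's second law for the whole system gives 108.152 − 88.280 = (13 + 14) a, so a = 19.872 / 27 = 0.7360 m/s².

0.74 m/s²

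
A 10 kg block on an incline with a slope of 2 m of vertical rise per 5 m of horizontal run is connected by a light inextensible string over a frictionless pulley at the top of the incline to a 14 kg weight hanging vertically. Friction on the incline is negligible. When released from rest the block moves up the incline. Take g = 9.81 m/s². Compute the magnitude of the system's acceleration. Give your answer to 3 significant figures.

For the block on the incline: the weight component along the slope is m₁g sin 21.80° = 10 × 9.81 × 0.3714 = 36.434 N and the normal force is N = m₁g cos 21.80° = 91.084 N.
Newton's second law for the block (up-slope positive): T − 36.434 = 10 a. For the hanging weight (downward positive): 14 × 9.81 − T = 14 a.
Adding the two equations eliminates T: 100.906 = 24 a, so a = 4.2044 m/s².

4.20 m/s²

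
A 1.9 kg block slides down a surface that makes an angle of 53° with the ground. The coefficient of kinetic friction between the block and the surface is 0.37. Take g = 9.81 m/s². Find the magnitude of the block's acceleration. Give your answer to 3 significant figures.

5.65 m/s²

Resolving the weight along the incline: the component pulling the block down the slope is mg sin 53° = 1.9 × 9.81 × 0.7986 = 14.885 N, and the normal force is N = mg cos 53° = 1.9 × 9.81 × 0.6018 = 11.217 N.
Kinetic friction acts up the slope with magnitude f = μN = 0.37 × 11.217 = 4.150 N.
Net force along the incline is 14.885 − 4.150 = 10.735 N, so a = 10.735 / 1.9 = 5.6500 m/s².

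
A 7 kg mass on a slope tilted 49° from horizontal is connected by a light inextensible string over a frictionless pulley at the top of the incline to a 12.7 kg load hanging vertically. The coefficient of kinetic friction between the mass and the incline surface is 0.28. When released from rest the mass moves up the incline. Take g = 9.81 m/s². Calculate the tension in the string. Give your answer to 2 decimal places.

85.81 N

For the mass on the incline: the weight component along the slope is m₁g sin 49° = 7 × 9.81 × 0.7547 = 51.825 N and the normal force is N = m₁g cos 49° = 45.052 N.
Kinetic friction opposes the mass's motion up the incline: f = μN = 0.28 × 45.052 = 12.615 N acting down the slope.
Newton's second law for the mass (up-slope positive): T − 51.825 − 12.615 = 7 a. For the hanging load (downward positive): 12.7 × 9.81 − T = 12.7 a.
Adding the two equations eliminates T: 60.147 = 19.7 a, so a = 3.0531 m/s².
Then from the hanging load's equation, T = 12.7 × (9.81 − 3.0531) = 85.813 N.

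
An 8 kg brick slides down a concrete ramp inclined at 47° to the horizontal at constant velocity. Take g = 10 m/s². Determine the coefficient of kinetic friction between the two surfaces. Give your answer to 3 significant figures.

1.07

At constant velocity the net force along the incline is zero: mg sin 47° = μ mg cos 47°.
So μ = tan 47° = 0.7314 / 0.6820 = 1.0724.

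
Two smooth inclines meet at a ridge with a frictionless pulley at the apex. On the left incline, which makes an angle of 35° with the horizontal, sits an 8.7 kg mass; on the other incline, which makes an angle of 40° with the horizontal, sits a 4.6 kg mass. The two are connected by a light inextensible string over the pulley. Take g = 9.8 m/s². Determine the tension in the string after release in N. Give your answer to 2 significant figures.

Resolve each weight along its own incline: the 8.7 kg mass has component 8.7 × 9.8 × sin 35° = 48.903 N down its slope, and the 4.6 kg mass has 4.6 × 9.8 × sin 40° = 28.977 N down its slope.
The 8.7 kg side's 48.903 N exceeds the other side's 28.977 N, so that mass slides down and the 4.6 kg mass slides up. Taking that direction as positive, Newton's second law for the whole system gives 48.903 − 28.977 = (8.7 + 4.6) a, so a = 19.926 / 13.3 = 1.4982 m/s².
For the 4.6 kg mass (up-slope positive): T − 28.977 = 4.6 × 1.4982, so T = 35.869 N.

36 N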